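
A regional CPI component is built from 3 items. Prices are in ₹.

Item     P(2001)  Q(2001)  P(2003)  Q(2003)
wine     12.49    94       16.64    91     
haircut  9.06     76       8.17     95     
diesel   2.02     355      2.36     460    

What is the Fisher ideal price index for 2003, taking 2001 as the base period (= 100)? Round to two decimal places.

116.27

Laspeyres component (base-period weights):
ΣP(2003)Q(2001) = 16.64×94 + 8.17×76 + 2.36×355 = 1564.16 + 620.92 + 837.8 = 3022.88
ΣP(2001)Q(2001) = 12.49×94 + 9.06×76 + 2.02×355 = 1174.06 + 688.56 + 717.1 = 2579.72
L = 3022.88 / 2579.72 × 100 = 117.1786
Paasche component (current-period weights):
ΣP(2003)Q(2003) = 16.64×91 + 8.17×95 + 2.36×460 = 1514.24 + 776.15 + 1085.6 = 3375.99
ΣP(2001)Q(2003) = 12.49×91 + 9.06×95 + 2.02×460 = 1136.59 + 860.7 + 929.2 = 2926.49
P = 3375.99 / 2926.49 × 100 = 115.3597
Fisher = √(L × P) = √(117.1786 × 115.3597) = 116.2656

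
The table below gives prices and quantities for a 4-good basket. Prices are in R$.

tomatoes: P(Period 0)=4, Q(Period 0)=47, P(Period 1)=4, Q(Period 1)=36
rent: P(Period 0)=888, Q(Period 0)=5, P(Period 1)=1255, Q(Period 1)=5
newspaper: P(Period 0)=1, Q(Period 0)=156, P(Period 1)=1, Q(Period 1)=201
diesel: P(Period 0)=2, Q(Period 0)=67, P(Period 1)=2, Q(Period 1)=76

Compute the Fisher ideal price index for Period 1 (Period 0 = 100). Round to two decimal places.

137.24

Laspeyres component (base-period weights):
ΣP(Period 1)Q(Period 0) = 4×47 + 1255×5 + 1×156 + 2×67 = 188 + 6275 + 156 + 134 = 6753
ΣP(Period 0)Q(Period 0) = 4×47 + 888×5 + 1×156 + 2×67 = 188 + 4440 + 156 + 134 = 4918
L = 6753 / 4918 × 100 = 137.3119
Paasche component (current-period weights):
ΣP(Period 1)Q(Period 1) = 4×36 + 1255×5 + 1×201 + 2×76 = 144 + 6275 + 201 + 152 = 6772
ΣP(Period 0)Q(Period 1) = 4×36 + 888×5 + 1×201 + 2×76 = 144 + 4440 + 201 + 152 = 4937
P = 6772 / 4937 × 100 = 137.1683
Fisher = √(L × P) = √(137.3119 × 137.1683) = 137.2401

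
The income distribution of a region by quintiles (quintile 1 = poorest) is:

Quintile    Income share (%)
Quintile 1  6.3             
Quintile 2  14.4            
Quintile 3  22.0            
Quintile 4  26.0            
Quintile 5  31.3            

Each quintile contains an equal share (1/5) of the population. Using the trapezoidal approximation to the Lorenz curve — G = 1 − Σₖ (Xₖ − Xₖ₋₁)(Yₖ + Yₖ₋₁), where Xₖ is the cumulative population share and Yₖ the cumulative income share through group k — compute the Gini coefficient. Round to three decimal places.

0.246

Cumulative income shares Yₖ: 0.0630, 0.2070, 0.4270, 0.6870, 1.0000
Σ (Xₖ−Xₖ₋₁)(Yₖ+Yₖ₋₁) = (1/5)(0.0630+0.0000) + (1/5)(0.2070+0.0630) + (1/5)(0.4270+0.2070) + (1/5)(0.6870+0.4270) + (1/5)(1.0000+0.6870)
  = 0.0126 + 0.0540 + 0.1268 + 0.2228 + 0.3374 = 0.7536
G = 1 − 0.7536 = 0.2464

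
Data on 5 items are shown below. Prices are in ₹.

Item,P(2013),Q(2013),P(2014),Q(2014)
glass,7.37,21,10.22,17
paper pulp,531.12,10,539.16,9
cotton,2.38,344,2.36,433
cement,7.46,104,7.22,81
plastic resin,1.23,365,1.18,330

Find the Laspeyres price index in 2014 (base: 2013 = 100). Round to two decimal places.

Laspeyres price index uses base-period quantities as weights.
ΣP(2014)·Q(2013) = 10.22×21 + 539.16×10 + 2.36×344 + 7.22×104 + 1.18×365 = 214.62 + 5391.6 + 811.84 + 750.88 + 430.7 = 7599.64
ΣP(2013)·Q(2013) = 7.37×21 + 531.12×10 + 2.38×344 + 7.46×104 + 1.23×365 = 154.77 + 5311.2 + 818.72 + 775.84 + 448.95 = 7509.48
Index = 7599.64 / 7509.48 × 100 = 101.2006

101.20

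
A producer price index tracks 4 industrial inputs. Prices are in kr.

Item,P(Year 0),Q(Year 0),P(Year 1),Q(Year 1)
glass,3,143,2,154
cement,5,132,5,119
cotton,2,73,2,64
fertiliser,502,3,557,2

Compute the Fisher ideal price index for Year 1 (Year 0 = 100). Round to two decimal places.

Laspeyres component (base-period weights):
ΣP(Year 1)Q(Year 0) = 2×143 + 5×132 + 2×73 + 557×3 = 286 + 660 + 146 + 1671 = 2763
ΣP(Year 0)Q(Year 0) = 3×143 + 5×132 + 2×73 + 502×3 = 429 + 660 + 146 + 1506 = 2741
L = 2763 / 2741 × 100 = 100.8026
Paasche component (current-period weights):
ΣP(Year 1)Q(Year 1) = 2×154 + 5×119 + 2×64 + 557×2 = 308 + 595 + 128 + 1114 = 2145
ΣP(Year 0)Q(Year 1) = 3×154 + 5×119 + 2×64 + 502×2 = 462 + 595 + 128 + 1004 = 2189
P = 2145 / 2189 × 100 = 97.9899
Fisher = √(L × P) = √(100.8026 × 97.9899) = 99.3863

99.39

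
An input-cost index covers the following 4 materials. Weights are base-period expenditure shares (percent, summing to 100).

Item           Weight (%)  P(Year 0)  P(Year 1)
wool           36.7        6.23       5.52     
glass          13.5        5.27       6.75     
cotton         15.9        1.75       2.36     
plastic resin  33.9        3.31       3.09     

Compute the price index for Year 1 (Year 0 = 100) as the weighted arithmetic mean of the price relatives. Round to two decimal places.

wool: 36.7 × (5.52/6.23) = 36.7 × 0.886035 = 32.5175
glass: 13.5 × (6.75/5.27) = 13.5 × 1.280835 = 17.2913
cotton: 15.9 × (2.36/1.75) = 15.9 × 1.348571 = 21.4423
plastic resin: 33.9 × (3.09/3.31) = 33.9 × 0.933535 = 31.6468
Index = Σ wᵢ·(p₁ᵢ/p₀ᵢ) = 32.5175 + 17.2913 + 21.4423 + 31.6468 = 102.8979

102.90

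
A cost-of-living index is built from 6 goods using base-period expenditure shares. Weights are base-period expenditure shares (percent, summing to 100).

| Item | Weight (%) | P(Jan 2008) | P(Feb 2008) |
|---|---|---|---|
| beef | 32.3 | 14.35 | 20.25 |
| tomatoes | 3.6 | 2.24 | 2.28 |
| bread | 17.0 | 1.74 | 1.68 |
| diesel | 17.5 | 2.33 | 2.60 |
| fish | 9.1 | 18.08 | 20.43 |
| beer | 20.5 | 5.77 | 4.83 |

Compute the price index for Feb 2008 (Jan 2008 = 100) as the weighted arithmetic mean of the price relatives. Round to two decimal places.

beef: 32.3 × (20.25/14.35) = 32.3 × 1.411150 = 45.5801
tomatoes: 3.6 × (2.28/2.24) = 3.6 × 1.017857 = 3.6643
bread: 17.0 × (1.68/1.74) = 17.0 × 0.965517 = 16.4138
diesel: 17.5 × (2.60/2.33) = 17.5 × 1.115880 = 19.5279
fish: 9.1 × (20.43/18.08) = 9.1 × 1.129978 = 10.2828
beer: 20.5 × (4.83/5.77) = 20.5 × 0.837088 = 17.1603
Index = Σ wᵢ·(p₁ᵢ/p₀ᵢ) = 45.5801 + 3.6643 + 16.4138 + 19.5279 + 10.2828 + 17.1603 = 112.6292

112.63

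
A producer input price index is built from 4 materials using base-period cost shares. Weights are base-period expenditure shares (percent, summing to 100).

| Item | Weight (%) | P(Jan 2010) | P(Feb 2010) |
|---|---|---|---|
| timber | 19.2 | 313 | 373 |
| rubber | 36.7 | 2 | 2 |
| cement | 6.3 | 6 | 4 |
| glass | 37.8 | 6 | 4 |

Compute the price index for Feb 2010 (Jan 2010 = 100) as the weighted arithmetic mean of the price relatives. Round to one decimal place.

89.0

timber: 19.2 × (373/313) = 19.2 × 1.191693 = 22.8805
rubber: 36.7 × (2/2) = 36.7 × 1.000000 = 36.7000
cement: 6.3 × (4/6) = 6.3 × 0.666667 = 4.2000
glass: 37.8 × (4/6) = 37.8 × 0.666667 = 25.2000
Index = Σ wᵢ·(p₁ᵢ/p₀ᵢ) = 22.8805 + 36.7000 + 4.2000 + 25.2000 = 88.9805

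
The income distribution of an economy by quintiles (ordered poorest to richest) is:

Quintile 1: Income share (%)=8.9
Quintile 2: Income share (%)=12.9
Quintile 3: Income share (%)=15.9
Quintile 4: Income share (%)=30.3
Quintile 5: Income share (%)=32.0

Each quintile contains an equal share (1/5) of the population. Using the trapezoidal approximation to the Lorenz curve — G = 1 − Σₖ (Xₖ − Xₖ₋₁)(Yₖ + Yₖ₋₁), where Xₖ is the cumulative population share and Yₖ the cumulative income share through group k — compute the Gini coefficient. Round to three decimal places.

Cumulative income shares Yₖ: 0.0890, 0.2180, 0.3770, 0.6800, 1.0000
Σ (Xₖ−Xₖ₋₁)(Yₖ+Yₖ₋₁) = (1/5)(0.0890+0.0000) + (1/5)(0.2180+0.0890) + (1/5)(0.3770+0.2180) + (1/5)(0.6800+0.3770) + (1/5)(1.0000+0.6800)
  = 0.0178 + 0.0614 + 0.1190 + 0.2114 + 0.3360 = 0.7456
G = 1 − 0.7456 = 0.2544

0.254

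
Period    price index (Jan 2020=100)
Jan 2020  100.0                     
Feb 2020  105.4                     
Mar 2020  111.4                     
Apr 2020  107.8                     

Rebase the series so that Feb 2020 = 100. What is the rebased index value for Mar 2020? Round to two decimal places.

Rebased(Mar 2020) = 111.4 / 105.4 × 100 = 105.6926

105.69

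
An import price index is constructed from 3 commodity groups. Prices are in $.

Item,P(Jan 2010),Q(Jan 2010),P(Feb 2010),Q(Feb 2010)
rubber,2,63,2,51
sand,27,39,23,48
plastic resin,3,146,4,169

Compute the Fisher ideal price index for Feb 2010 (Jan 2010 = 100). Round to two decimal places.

Laspeyres component (base-period weights):
ΣP(Feb 2010)Q(Jan 2010) = 2×63 + 23×39 + 4×146 = 126 + 897 + 584 = 1607
ΣP(Jan 2010)Q(Jan 2010) = 2×63 + 27×39 + 3×146 = 126 + 1053 + 438 = 1617
L = 1607 / 1617 × 100 = 99.3816
Paasche component (current-period weights):
ΣP(Feb 2010)Q(Feb 2010) = 2×51 + 23×48 + 4×169 = 102 + 1104 + 676 = 1882
ΣP(Jan 2010)Q(Feb 2010) = 2×51 + 27×48 + 3×169 = 102 + 1296 + 507 = 1905
P = 1882 / 1905 × 100 = 98.7927
Fisher = √(L × P) = √(99.3816 × 98.7927) = 99.0867

99.09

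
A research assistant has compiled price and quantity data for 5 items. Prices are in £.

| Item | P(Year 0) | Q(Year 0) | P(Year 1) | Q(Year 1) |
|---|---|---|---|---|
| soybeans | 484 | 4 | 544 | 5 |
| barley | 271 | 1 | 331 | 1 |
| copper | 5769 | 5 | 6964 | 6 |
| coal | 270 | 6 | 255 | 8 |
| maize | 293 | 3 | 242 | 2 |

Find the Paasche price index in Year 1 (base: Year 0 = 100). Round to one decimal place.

Paasche price index uses current-period quantities as weights.
ΣP(Year 1)·Q(Year 1) = 544×5 + 331×1 + 6964×6 + 255×8 + 242×2 = 2720 + 331 + 41784 + 2040 + 484 = 47359
ΣP(Year 0)·Q(Year 1) = 484×5 + 271×1 + 5769×6 + 270×8 + 293×2 = 2420 + 271 + 34614 + 2160 + 586 = 40051
Index = 47359 / 40051 × 100 = 118.2467

118.2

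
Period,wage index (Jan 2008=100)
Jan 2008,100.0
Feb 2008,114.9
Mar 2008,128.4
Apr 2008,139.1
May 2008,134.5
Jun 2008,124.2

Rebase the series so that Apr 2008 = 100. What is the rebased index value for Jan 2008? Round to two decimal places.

71.89

Rebased(Jan 2008) = 100.0 / 139.1 × 100 = 71.8907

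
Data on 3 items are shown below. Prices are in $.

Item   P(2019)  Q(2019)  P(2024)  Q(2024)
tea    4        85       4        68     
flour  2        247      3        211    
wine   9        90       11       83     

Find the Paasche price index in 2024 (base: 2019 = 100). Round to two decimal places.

Paasche price index uses current-period quantities as weights.
ΣP(2024)·Q(2024) = 4×68 + 3×211 + 11×83 = 272 + 633 + 913 = 1818
ΣP(2019)·Q(2024) = 4×68 + 2×211 + 9×83 = 272 + 422 + 747 = 1441
Index = 1818 / 1441 × 100 = 126.1624

126.16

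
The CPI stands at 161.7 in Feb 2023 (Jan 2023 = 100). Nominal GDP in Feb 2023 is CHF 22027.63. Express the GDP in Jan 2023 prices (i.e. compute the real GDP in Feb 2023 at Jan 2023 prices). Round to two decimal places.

13622.53

Real = Nominal ÷ (Index/100) = 22027.63 ÷ (161.7/100)
     = 22027.63 ÷ 1.617 = 13622.5294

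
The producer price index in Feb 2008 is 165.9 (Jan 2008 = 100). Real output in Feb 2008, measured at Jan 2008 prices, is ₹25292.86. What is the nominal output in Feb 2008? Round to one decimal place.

41960.9

Nominal = Real × (Index/100) = 25292.86 × (165.9/100)
        = 25292.86 × 1.659 = 41960.8547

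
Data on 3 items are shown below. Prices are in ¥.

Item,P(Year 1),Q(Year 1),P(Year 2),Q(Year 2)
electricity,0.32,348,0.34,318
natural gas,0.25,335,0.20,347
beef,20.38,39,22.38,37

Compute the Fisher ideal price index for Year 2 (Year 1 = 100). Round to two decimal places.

106.79

Laspeyres component (base-period weights):
ΣP(Year 2)Q(Year 1) = 0.34×348 + 0.20×335 + 22.38×39 = 118.32 + 67 + 872.82 = 1058.14
ΣP(Year 1)Q(Year 1) = 0.32×348 + 0.25×335 + 20.38×39 = 111.36 + 83.75 + 794.82 = 989.93
L = 1058.14 / 989.93 × 100 = 106.8904
Paasche component (current-period weights):
ΣP(Year 2)Q(Year 2) = 0.34×318 + 0.20×347 + 22.38×37 = 108.12 + 69.4 + 828.06 = 1005.58
ΣP(Year 1)Q(Year 2) = 0.32×318 + 0.25×347 + 20.38×37 = 101.76 + 86.75 + 754.06 = 942.57
P = 1005.58 / 942.57 × 100 = 106.6849
Fisher = √(L × P) = √(106.8904 × 106.6849) = 106.7876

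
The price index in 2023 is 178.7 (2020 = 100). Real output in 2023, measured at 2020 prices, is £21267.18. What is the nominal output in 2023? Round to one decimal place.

38004.5

Nominal = Real × (Index/100) = 21267.18 × (178.7/100)
        = 21267.18 × 1.787 = 38004.4507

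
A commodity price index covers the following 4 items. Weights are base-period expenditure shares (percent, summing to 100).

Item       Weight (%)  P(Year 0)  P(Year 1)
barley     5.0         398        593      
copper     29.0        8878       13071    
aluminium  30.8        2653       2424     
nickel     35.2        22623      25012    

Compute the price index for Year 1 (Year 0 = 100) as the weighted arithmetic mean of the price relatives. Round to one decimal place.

117.2

barley: 5.0 × (593/398) = 5.0 × 1.489950 = 7.4497
copper: 29.0 × (13071/8878) = 29.0 × 1.472291 = 42.6964
aluminium: 30.8 × (2424/2653) = 30.8 × 0.913683 = 28.1414
nickel: 35.2 × (25012/22623) = 35.2 × 1.105600 = 38.9171
Index = Σ wᵢ·(p₁ᵢ/p₀ᵢ) = 7.4497 + 42.6964 + 28.1414 + 38.9171 = 117.2048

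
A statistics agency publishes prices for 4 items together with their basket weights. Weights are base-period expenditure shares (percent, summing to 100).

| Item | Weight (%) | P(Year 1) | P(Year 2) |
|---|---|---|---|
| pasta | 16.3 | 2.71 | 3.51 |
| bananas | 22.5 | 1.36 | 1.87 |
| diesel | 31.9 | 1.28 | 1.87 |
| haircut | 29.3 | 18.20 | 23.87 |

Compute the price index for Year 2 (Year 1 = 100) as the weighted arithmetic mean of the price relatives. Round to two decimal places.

pasta: 16.3 × (3.51/2.71) = 16.3 × 1.295203 = 21.1118
bananas: 22.5 × (1.87/1.36) = 22.5 × 1.375000 = 30.9375
diesel: 31.9 × (1.87/1.28) = 31.9 × 1.460938 = 46.6039
haircut: 29.3 × (23.87/18.20) = 29.3 × 1.311538 = 38.4281
Index = Σ wᵢ·(p₁ᵢ/p₀ᵢ) = 21.1118 + 30.9375 + 46.6039 + 38.4281 = 137.0813

137.08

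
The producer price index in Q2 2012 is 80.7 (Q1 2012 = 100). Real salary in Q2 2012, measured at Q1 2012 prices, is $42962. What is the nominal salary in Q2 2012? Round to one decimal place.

34670.3

Nominal = Real × (Index/100) = 42962 × (80.7/100)
        = 42962 × 0.807 = 34670.3340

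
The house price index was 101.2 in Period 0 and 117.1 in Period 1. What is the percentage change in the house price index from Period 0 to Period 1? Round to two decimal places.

15.71%

Change = (117.1 − 101.2) / 101.2 × 100
       = 15.9 / 101.2 × 100 = 15.7115%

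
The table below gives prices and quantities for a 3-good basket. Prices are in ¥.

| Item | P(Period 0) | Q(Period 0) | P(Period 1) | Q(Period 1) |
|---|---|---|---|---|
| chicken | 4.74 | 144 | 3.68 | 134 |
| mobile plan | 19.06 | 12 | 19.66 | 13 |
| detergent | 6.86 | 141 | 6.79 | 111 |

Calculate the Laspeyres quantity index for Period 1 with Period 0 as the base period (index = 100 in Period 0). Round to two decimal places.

Laspeyres quantity index uses base-period prices as weights.
ΣP(Period 0)·Q(Period 1) = 4.74×134 + 19.06×13 + 6.86×111 = 635.16 + 247.78 + 761.46 = 1644.4
ΣP(Period 0)·Q(Period 0) = 4.74×144 + 19.06×12 + 6.86×141 = 682.56 + 228.72 + 967.26 = 1878.54
Index = 1644.4 / 1878.54 × 100 = 87.5361

87.54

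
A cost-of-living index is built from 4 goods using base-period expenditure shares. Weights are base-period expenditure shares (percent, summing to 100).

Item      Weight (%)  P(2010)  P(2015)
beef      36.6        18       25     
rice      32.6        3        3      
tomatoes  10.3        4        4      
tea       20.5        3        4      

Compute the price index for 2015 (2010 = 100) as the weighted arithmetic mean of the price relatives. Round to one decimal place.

121.1

beef: 36.6 × (25/18) = 36.6 × 1.388889 = 50.8333
rice: 32.6 × (3/3) = 32.6 × 1.000000 = 32.6000
tomatoes: 10.3 × (4/4) = 10.3 × 1.000000 = 10.3000
tea: 20.5 × (4/3) = 20.5 × 1.333333 = 27.3333
Index = Σ wᵢ·(p₁ᵢ/p₀ᵢ) = 50.8333 + 32.6000 + 10.3000 + 27.3333 = 121.0667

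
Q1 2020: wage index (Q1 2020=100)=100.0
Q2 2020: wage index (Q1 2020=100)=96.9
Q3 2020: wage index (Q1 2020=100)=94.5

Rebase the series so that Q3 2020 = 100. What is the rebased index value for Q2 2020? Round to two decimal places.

Rebased(Q2 2020) = 96.9 / 94.5 × 100 = 102.5397

102.54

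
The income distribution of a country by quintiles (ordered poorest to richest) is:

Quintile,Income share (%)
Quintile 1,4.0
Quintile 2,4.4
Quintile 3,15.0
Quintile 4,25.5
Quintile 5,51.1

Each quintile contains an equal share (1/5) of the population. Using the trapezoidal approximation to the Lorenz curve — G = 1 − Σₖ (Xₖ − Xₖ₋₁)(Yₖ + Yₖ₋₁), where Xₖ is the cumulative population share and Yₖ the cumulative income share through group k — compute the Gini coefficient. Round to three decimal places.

Cumulative income shares Yₖ: 0.0400, 0.0840, 0.2340, 0.4890, 1.0000
Σ (Xₖ−Xₖ₋₁)(Yₖ+Yₖ₋₁) = (1/5)(0.0400+0.0000) + (1/5)(0.0840+0.0400) + (1/5)(0.2340+0.0840) + (1/5)(0.4890+0.2340) + (1/5)(1.0000+0.4890)
  = 0.0080 + 0.0248 + 0.0636 + 0.1446 + 0.2978 = 0.5388
G = 1 − 0.5388 = 0.4612

0.461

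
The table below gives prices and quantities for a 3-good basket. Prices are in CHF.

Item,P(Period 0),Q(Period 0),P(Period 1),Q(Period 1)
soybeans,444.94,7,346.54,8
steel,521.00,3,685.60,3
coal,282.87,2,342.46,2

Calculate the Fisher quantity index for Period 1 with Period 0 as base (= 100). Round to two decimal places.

107.59

Laspeyres component (base-period weights):
ΣP(Period 0)Q(Period 1) = 444.94×8 + 521.00×3 + 282.87×2 = 3559.52 + 1563 + 565.74 = 5688.26
ΣP(Period 0)Q(Period 0) = 444.94×7 + 521.00×3 + 282.87×2 = 3114.58 + 1563 + 565.74 = 5243.32
L = 5688.26 / 5243.32 × 100 = 108.4858
Paasche component (current-period weights):
ΣP(Period 1)Q(Period 1) = 346.54×8 + 685.60×3 + 342.46×2 = 2772.32 + 2056.8 + 684.92 = 5514.04
ΣP(Period 1)Q(Period 0) = 346.54×7 + 685.60×3 + 342.46×2 = 2425.78 + 2056.8 + 684.92 = 5167.5
P = 5514.04 / 5167.5 × 100 = 106.7061
Fisher = √(L × P) = √(108.4858 × 106.7061) = 107.5923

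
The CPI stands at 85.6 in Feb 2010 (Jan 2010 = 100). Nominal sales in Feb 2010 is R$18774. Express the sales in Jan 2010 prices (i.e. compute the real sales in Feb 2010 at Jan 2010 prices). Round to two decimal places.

21932.24

Real = Nominal ÷ (Index/100) = 18774 ÷ (85.6/100)
     = 18774 ÷ 0.856 = 21932.2430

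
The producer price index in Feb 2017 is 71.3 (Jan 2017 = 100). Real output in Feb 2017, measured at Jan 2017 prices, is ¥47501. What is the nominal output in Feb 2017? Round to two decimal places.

Nominal = Real × (Index/100) = 47501 × (71.3/100)
        = 47501 × 0.713 = 33868.2130

33868.21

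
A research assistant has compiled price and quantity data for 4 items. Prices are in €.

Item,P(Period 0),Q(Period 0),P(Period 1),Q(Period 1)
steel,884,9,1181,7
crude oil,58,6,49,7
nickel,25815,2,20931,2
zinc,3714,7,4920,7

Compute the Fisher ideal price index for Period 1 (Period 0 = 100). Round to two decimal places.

Laspeyres component (base-period weights):
ΣP(Period 1)Q(Period 0) = 1181×9 + 49×6 + 20931×2 + 4920×7 = 10629 + 294 + 41862 + 34440 = 87225
ΣP(Period 0)Q(Period 0) = 884×9 + 58×6 + 25815×2 + 3714×7 = 7956 + 348 + 51630 + 25998 = 85932
L = 87225 / 85932 × 100 = 101.5047
Paasche component (current-period weights):
ΣP(Period 1)Q(Period 1) = 1181×7 + 49×7 + 20931×2 + 4920×7 = 8267 + 343 + 41862 + 34440 = 84912
ΣP(Period 0)Q(Period 1) = 884×7 + 58×7 + 25815×2 + 3714×7 = 6188 + 406 + 51630 + 25998 = 84222
P = 84912 / 84222 × 100 = 100.8193
Fisher = √(L × P) = √(101.5047 × 100.8193) = 101.1614

101.16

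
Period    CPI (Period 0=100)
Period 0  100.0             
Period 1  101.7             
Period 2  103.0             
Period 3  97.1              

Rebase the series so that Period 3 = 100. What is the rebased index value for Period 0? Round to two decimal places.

102.99

Rebased(Period 0) = 100.0 / 97.1 × 100 = 102.9866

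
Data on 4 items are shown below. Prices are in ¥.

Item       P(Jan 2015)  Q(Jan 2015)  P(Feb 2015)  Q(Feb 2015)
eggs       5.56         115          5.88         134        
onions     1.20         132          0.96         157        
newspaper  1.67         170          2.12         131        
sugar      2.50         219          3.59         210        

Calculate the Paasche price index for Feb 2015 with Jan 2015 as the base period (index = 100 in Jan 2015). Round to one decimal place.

117.5

Paasche price index uses current-period quantities as weights.
ΣP(Feb 2015)·Q(Feb 2015) = 5.88×134 + 0.96×157 + 2.12×131 + 3.59×210 = 787.92 + 150.72 + 277.72 + 753.9 = 1970.26
ΣP(Jan 2015)·Q(Feb 2015) = 5.56×134 + 1.20×157 + 1.67×131 + 2.50×210 = 745.04 + 188.4 + 218.77 + 525 = 1677.21
Index = 1970.26 / 1677.21 × 100 = 117.4725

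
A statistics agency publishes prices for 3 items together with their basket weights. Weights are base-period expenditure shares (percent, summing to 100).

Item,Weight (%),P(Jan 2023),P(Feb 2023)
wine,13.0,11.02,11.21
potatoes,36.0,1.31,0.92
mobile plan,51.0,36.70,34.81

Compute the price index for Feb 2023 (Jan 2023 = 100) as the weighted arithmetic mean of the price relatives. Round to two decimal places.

wine: 13.0 × (11.21/11.02) = 13.0 × 1.017241 = 13.2241
potatoes: 36.0 × (0.92/1.31) = 36.0 × 0.702290 = 25.2824
mobile plan: 51.0 × (34.81/36.70) = 51.0 × 0.948501 = 48.3736
Index = Σ wᵢ·(p₁ᵢ/p₀ᵢ) = 13.2241 + 25.2824 + 48.3736 = 86.8802

86.88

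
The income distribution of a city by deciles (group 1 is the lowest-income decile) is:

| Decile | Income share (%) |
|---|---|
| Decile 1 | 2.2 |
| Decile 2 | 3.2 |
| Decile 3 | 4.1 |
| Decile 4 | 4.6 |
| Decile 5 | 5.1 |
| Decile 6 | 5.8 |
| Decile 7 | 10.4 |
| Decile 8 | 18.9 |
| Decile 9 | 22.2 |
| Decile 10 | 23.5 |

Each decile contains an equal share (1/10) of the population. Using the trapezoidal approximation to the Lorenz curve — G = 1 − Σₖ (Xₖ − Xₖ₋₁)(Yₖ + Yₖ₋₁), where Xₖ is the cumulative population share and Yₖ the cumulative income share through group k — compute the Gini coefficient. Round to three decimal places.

Cumulative income shares Yₖ: 0.0220, 0.0540, 0.0950, 0.1410, 0.1920, 0.2500, 0.3540, 0.5430, 0.7650, 1.0000
Σ (Xₖ−Xₖ₋₁)(Yₖ+Yₖ₋₁) = (1/10)(0.0220+0.0000) + (1/10)(0.0540+0.0220) + (1/10)(0.0950+0.0540) + (1/10)(0.1410+0.0950) + (1/10)(0.1920+0.1410) + (1/10)(0.2500+0.1920) + (1/10)(0.3540+0.2500) + (1/10)(0.5430+0.3540) + (1/10)(0.7650+0.5430) + (1/10)(1.0000+0.7650)
  = 0.0022 + 0.0076 + 0.0149 + 0.0236 + 0.0333 + 0.0442 + 0.0604 + 0.0897 + 0.1308 + 0.1765 = 0.5832
G = 1 − 0.5832 = 0.4168

0.417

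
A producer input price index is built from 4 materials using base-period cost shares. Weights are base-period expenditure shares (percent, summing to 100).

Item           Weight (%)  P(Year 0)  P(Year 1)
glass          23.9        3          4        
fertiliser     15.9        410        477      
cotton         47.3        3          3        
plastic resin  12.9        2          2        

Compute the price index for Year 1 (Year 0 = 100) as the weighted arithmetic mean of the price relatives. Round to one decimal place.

110.6

glass: 23.9 × (4/3) = 23.9 × 1.333333 = 31.8667
fertiliser: 15.9 × (477/410) = 15.9 × 1.163415 = 18.4983
cotton: 47.3 × (3/3) = 47.3 × 1.000000 = 47.3000
plastic resin: 12.9 × (2/2) = 12.9 × 1.000000 = 12.9000
Index = Σ wᵢ·(p₁ᵢ/p₀ᵢ) = 31.8667 + 18.4983 + 47.3000 + 12.9000 = 110.5650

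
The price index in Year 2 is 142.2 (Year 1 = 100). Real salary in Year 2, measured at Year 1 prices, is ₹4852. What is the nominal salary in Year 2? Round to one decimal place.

6899.5

Nominal = Real × (Index/100) = 4852 × (142.2/100)
        = 4852 × 1.422 = 6899.5440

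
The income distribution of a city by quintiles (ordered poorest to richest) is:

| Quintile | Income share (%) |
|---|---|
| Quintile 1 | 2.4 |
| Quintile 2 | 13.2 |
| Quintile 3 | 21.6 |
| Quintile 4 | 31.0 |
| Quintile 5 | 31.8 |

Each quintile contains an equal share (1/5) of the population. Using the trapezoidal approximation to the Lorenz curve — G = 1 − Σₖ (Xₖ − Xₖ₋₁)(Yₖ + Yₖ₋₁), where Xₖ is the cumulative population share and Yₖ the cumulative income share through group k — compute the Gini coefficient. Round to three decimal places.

0.306

Cumulative income shares Yₖ: 0.0240, 0.1560, 0.3720, 0.6820, 1.0000
Σ (Xₖ−Xₖ₋₁)(Yₖ+Yₖ₋₁) = (1/5)(0.0240+0.0000) + (1/5)(0.1560+0.0240) + (1/5)(0.3720+0.1560) + (1/5)(0.6820+0.3720) + (1/5)(1.0000+0.6820)
  = 0.0048 + 0.0360 + 0.1056 + 0.2108 + 0.3364 = 0.6936
G = 1 − 0.6936 = 0.3064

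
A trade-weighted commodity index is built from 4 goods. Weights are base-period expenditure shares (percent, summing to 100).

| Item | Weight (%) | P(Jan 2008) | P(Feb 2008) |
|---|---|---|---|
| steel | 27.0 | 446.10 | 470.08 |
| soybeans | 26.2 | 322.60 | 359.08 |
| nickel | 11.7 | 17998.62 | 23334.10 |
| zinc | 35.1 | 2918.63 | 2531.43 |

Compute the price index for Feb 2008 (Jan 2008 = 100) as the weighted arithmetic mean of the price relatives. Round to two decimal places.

103.23

steel: 27.0 × (470.08/446.10) = 27.0 × 1.053755 = 28.4514
soybeans: 26.2 × (359.08/322.60) = 26.2 × 1.113081 = 29.1627
nickel: 11.7 × (23334.10/17998.62) = 11.7 × 1.296438 = 15.1683
zinc: 35.1 × (2531.43/2918.63) = 35.1 × 0.867335 = 30.4435
Index = Σ wᵢ·(p₁ᵢ/p₀ᵢ) = 28.4514 + 29.1627 + 15.1683 + 30.4435 = 103.2259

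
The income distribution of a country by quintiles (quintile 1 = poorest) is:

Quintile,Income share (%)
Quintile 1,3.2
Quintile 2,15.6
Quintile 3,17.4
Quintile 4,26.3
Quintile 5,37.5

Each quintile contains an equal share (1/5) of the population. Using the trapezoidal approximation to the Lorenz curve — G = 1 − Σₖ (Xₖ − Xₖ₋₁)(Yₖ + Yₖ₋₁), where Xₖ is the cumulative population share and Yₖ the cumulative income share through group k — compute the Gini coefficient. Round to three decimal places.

0.317

Cumulative income shares Yₖ: 0.0320, 0.1880, 0.3620, 0.6250, 1.0000
Σ (Xₖ−Xₖ₋₁)(Yₖ+Yₖ₋₁) = (1/5)(0.0320+0.0000) + (1/5)(0.1880+0.0320) + (1/5)(0.3620+0.1880) + (1/5)(0.6250+0.3620) + (1/5)(1.0000+0.6250)
  = 0.0064 + 0.0440 + 0.1100 + 0.1974 + 0.3250 = 0.6828
G = 1 − 0.6828 = 0.3172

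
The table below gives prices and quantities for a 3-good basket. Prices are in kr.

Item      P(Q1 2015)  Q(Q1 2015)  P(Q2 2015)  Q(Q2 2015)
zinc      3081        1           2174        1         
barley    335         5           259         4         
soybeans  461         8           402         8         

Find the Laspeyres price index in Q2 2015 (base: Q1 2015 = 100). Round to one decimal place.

Laspeyres price index uses base-period quantities as weights.
ΣP(Q2 2015)·Q(Q1 2015) = 2174×1 + 259×5 + 402×8 = 2174 + 1295 + 3216 = 6685
ΣP(Q1 2015)·Q(Q1 2015) = 3081×1 + 335×5 + 461×8 = 3081 + 1675 + 3688 = 8444
Index = 6685 / 8444 × 100 = 79.1686

79.2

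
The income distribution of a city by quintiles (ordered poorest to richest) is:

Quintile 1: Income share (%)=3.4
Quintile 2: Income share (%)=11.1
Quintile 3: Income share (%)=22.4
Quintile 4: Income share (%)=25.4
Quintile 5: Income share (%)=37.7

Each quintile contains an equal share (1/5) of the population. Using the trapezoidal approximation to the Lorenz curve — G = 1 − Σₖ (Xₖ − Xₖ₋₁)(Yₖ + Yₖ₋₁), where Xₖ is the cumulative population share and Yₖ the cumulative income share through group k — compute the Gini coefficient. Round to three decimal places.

Cumulative income shares Yₖ: 0.0340, 0.1450, 0.3690, 0.6230, 1.0000
Σ (Xₖ−Xₖ₋₁)(Yₖ+Yₖ₋₁) = (1/5)(0.0340+0.0000) + (1/5)(0.1450+0.0340) + (1/5)(0.3690+0.1450) + (1/5)(0.6230+0.3690) + (1/5)(1.0000+0.6230)
  = 0.0068 + 0.0358 + 0.1028 + 0.1984 + 0.3246 = 0.6684
G = 1 − 0.6684 = 0.3316

0.332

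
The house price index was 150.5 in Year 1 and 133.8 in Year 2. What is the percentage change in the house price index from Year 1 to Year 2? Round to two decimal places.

-11.10%

Change = (133.8 − 150.5) / 150.5 × 100
       = -16.7 / 150.5 × 100 = -11.0963%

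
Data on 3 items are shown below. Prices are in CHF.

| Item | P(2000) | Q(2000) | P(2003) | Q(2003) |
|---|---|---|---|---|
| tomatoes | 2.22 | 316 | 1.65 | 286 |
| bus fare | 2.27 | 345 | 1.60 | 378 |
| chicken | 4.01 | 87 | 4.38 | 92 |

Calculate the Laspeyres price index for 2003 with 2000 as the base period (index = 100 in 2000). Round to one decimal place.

Laspeyres price index uses base-period quantities as weights.
ΣP(2003)·Q(2000) = 1.65×316 + 1.60×345 + 4.38×87 = 521.4 + 552 + 381.06 = 1454.46
ΣP(2000)·Q(2000) = 2.22×316 + 2.27×345 + 4.01×87 = 701.52 + 783.15 + 348.87 = 1833.54
Index = 1454.46 / 1833.54 × 100 = 79.3252

79.3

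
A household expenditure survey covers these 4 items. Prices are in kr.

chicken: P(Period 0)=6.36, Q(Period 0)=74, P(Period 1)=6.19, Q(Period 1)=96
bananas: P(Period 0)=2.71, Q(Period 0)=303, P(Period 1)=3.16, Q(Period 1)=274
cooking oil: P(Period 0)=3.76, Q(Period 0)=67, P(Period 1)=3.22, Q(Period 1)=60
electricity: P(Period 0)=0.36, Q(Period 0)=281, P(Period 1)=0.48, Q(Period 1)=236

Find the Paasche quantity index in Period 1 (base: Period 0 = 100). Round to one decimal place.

Paasche quantity index uses current-period prices as weights.
ΣP(Period 1)·Q(Period 1) = 6.19×96 + 3.16×274 + 3.22×60 + 0.48×236 = 594.24 + 865.84 + 193.2 + 113.28 = 1766.56
ΣP(Period 1)·Q(Period 0) = 6.19×74 + 3.16×303 + 3.22×67 + 0.48×281 = 458.06 + 957.48 + 215.74 + 134.88 = 1766.16
Index = 1766.56 / 1766.16 × 100 = 100.0226

100.0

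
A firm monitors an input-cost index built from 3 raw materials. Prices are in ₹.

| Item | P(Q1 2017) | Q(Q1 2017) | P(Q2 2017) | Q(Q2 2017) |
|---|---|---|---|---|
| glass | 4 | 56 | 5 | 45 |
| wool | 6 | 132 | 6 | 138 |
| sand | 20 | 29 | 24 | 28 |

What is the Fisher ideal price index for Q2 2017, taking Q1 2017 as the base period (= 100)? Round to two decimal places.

110.39

Laspeyres component (base-period weights):
ΣP(Q2 2017)Q(Q1 2017) = 5×56 + 6×132 + 24×29 = 280 + 792 + 696 = 1768
ΣP(Q1 2017)Q(Q1 2017) = 4×56 + 6×132 + 20×29 = 224 + 792 + 580 = 1596
L = 1768 / 1596 × 100 = 110.7769
Paasche component (current-period weights):
ΣP(Q2 2017)Q(Q2 2017) = 5×45 + 6×138 + 24×28 = 225 + 828 + 672 = 1725
ΣP(Q1 2017)Q(Q2 2017) = 4×45 + 6×138 + 20×28 = 180 + 828 + 560 = 1568
P = 1725 / 1568 × 100 = 110.0128
Fisher = √(L × P) = √(110.7769 × 110.0128) = 110.3942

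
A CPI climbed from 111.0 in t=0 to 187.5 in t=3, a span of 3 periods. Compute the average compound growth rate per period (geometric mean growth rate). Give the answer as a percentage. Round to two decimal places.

19.09%

Growth factor = (187.5/111.0)^(1/3) = (1.689189)^(1/3) = 1.190948
Growth rate = 1.190948 − 1 = 0.190948 = 19.0948%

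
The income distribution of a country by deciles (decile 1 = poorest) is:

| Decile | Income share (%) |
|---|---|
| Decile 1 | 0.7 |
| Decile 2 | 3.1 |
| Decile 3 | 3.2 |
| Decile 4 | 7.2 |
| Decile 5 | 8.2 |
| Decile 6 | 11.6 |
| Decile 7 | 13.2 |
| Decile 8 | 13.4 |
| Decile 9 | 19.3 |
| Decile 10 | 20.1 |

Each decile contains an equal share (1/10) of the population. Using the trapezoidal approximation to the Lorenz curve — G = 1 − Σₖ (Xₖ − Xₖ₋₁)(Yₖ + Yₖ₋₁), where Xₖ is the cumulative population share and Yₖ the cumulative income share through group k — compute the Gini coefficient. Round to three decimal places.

Cumulative income shares Yₖ: 0.0070, 0.0380, 0.0700, 0.1420, 0.2240, 0.3400, 0.4720, 0.6060, 0.7990, 1.0000
Σ (Xₖ−Xₖ₋₁)(Yₖ+Yₖ₋₁) = (1/10)(0.0070+0.0000) + (1/10)(0.0380+0.0070) + (1/10)(0.0700+0.0380) + (1/10)(0.1420+0.0700) + (1/10)(0.2240+0.1420) + (1/10)(0.3400+0.2240) + (1/10)(0.4720+0.3400) + (1/10)(0.6060+0.4720) + (1/10)(0.7990+0.6060) + (1/10)(1.0000+0.7990)
  = 0.0007 + 0.0045 + 0.0108 + 0.0212 + 0.0366 + 0.0564 + 0.0812 + 0.1078 + 0.1405 + 0.1799 = 0.6396
G = 1 − 0.6396 = 0.3604

0.360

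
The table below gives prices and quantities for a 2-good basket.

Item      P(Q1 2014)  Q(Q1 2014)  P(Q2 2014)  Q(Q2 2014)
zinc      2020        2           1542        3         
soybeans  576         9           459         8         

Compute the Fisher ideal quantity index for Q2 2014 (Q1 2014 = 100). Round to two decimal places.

115.33

Laspeyres component (base-period weights):
ΣP(Q1 2014)Q(Q2 2014) = 2020×3 + 576×8 = 6060 + 4608 = 10668
ΣP(Q1 2014)Q(Q1 2014) = 2020×2 + 576×9 = 4040 + 5184 = 9224
L = 10668 / 9224 × 100 = 115.6548
Paasche component (current-period weights):
ΣP(Q2 2014)Q(Q2 2014) = 1542×3 + 459×8 = 4626 + 3672 = 8298
ΣP(Q2 2014)Q(Q1 2014) = 1542×2 + 459×9 = 3084 + 4131 = 7215
P = 8298 / 7215 × 100 = 115.0104
Fisher = √(L × P) = √(115.6548 × 115.0104) = 115.3322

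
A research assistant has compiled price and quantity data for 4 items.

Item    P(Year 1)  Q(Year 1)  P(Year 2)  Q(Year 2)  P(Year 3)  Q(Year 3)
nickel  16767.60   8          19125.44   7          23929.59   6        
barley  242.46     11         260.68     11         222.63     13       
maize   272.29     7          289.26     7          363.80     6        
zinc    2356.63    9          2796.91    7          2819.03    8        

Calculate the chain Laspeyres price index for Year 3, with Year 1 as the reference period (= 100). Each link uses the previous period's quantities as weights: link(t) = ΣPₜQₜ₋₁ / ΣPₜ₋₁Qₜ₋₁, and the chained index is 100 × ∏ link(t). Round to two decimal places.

Link Year 1→Year 2:
ΣP(Year 2)Q(Year 1) = 19125.44×8 + 260.68×11 + 289.26×7 + 2796.91×9 = 153003.52 + 2867.48 + 2024.82 + 25172.19 = 183068.01
ΣP(Year 1)Q(Year 1) = 16767.60×8 + 242.46×11 + 272.29×7 + 2356.63×9 = 134140.8 + 2667.06 + 1906.03 + 21209.67 = 159923.56
link = 183068.01/159923.56 = 1.144722
Link Year 2→Year 3:
ΣP(Year 3)Q(Year 2) = 23929.59×7 + 222.63×11 + 363.80×7 + 2819.03×7 = 167507.13 + 2448.93 + 2546.6 + 19733.21 = 192235.87
ΣP(Year 2)Q(Year 2) = 19125.44×7 + 260.68×11 + 289.26×7 + 2796.91×7 = 133878.08 + 2867.48 + 2024.82 + 19578.37 = 158348.75
link = 192235.87/158348.75 = 1.214003
Chained index = 100 × 1.144722 × 1.214003 = 138.9696

138.97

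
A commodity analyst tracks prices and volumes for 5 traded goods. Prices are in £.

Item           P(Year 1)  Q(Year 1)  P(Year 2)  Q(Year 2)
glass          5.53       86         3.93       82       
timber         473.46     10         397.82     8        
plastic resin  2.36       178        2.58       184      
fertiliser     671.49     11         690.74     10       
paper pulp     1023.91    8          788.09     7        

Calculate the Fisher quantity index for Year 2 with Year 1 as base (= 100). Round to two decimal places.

Laspeyres component (base-period weights):
ΣP(Year 1)Q(Year 2) = 5.53×82 + 473.46×8 + 2.36×184 + 671.49×10 + 1023.91×7 = 453.46 + 3787.68 + 434.24 + 6714.9 + 7167.37 = 18557.65
ΣP(Year 1)Q(Year 1) = 5.53×86 + 473.46×10 + 2.36×178 + 671.49×11 + 1023.91×8 = 475.58 + 4734.6 + 420.08 + 7386.39 + 8191.28 = 21207.93
L = 18557.65 / 21207.93 × 100 = 87.5034
Paasche component (current-period weights):
ΣP(Year 2)Q(Year 2) = 3.93×82 + 397.82×8 + 2.58×184 + 690.74×10 + 788.09×7 = 322.26 + 3182.56 + 474.72 + 6907.4 + 5516.63 = 16403.57
ΣP(Year 2)Q(Year 1) = 3.93×86 + 397.82×10 + 2.58×178 + 690.74×11 + 788.09×8 = 337.98 + 3978.2 + 459.24 + 7598.14 + 6304.72 = 18678.28
P = 16403.57 / 18678.28 × 100 = 87.8216
Fisher = √(L × P) = √(87.5034 × 87.8216) = 87.6623

87.66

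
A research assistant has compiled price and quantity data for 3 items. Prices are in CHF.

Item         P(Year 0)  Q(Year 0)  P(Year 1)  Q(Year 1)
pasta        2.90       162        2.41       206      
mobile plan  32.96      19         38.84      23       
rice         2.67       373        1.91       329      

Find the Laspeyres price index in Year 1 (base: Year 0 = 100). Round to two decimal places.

87.99

Laspeyres price index uses base-period quantities as weights.
ΣP(Year 1)·Q(Year 0) = 2.41×162 + 38.84×19 + 1.91×373 = 390.42 + 737.96 + 712.43 = 1840.81
ΣP(Year 0)·Q(Year 0) = 2.90×162 + 32.96×19 + 2.67×373 = 469.8 + 626.24 + 995.91 = 2091.95
Index = 1840.81 / 2091.95 × 100 = 87.9949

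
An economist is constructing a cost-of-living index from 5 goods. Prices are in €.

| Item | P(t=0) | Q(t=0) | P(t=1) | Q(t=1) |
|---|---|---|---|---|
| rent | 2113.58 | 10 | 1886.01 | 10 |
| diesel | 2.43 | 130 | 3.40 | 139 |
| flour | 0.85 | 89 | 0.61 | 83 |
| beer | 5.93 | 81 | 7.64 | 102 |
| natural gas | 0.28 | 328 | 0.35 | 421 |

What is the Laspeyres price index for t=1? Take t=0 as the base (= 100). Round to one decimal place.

Laspeyres price index uses base-period quantities as weights.
ΣP(t=1)·Q(t=0) = 1886.01×10 + 3.40×130 + 0.61×89 + 7.64×81 + 0.35×328 = 18860.1 + 442 + 54.29 + 618.84 + 114.8 = 20090.03
ΣP(t=0)·Q(t=0) = 2113.58×10 + 2.43×130 + 0.85×89 + 5.93×81 + 0.28×328 = 21135.8 + 315.9 + 75.65 + 480.33 + 91.84 = 22099.52
Index = 20090.03 / 22099.52 × 100 = 90.9071

90.9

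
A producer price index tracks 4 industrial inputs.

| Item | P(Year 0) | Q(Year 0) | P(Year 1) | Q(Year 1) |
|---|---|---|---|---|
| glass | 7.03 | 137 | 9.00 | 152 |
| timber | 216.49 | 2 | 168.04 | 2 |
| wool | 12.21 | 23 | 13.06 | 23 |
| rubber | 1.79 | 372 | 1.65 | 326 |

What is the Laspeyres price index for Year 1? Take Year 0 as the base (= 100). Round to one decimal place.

Laspeyres price index uses base-period quantities as weights.
ΣP(Year 1)·Q(Year 0) = 9.00×137 + 168.04×2 + 13.06×23 + 1.65×372 = 1233 + 336.08 + 300.38 + 613.8 = 2483.26
ΣP(Year 0)·Q(Year 0) = 7.03×137 + 216.49×2 + 12.21×23 + 1.79×372 = 963.11 + 432.98 + 280.83 + 665.88 = 2342.8
Index = 2483.26 / 2342.8 × 100 = 105.9954

106.0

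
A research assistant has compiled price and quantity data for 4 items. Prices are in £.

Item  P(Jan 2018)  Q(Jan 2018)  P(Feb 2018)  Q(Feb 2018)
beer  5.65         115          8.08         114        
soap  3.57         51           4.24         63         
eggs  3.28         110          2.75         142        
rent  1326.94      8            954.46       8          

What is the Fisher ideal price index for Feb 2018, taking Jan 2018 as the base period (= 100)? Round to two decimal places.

Laspeyres component (base-period weights):
ΣP(Feb 2018)Q(Jan 2018) = 8.08×115 + 4.24×51 + 2.75×110 + 954.46×8 = 929.2 + 216.24 + 302.5 + 7635.68 = 9083.62
ΣP(Jan 2018)Q(Jan 2018) = 5.65×115 + 3.57×51 + 3.28×110 + 1326.94×8 = 649.75 + 182.07 + 360.8 + 10615.52 = 11808.14
L = 9083.62 / 11808.14 × 100 = 76.9268
Paasche component (current-period weights):
ΣP(Feb 2018)Q(Feb 2018) = 8.08×114 + 4.24×63 + 2.75×142 + 954.46×8 = 921.12 + 267.12 + 390.5 + 7635.68 = 9214.42
ΣP(Jan 2018)Q(Feb 2018) = 5.65×114 + 3.57×63 + 3.28×142 + 1326.94×8 = 644.1 + 224.91 + 465.76 + 10615.52 = 11950.29
P = 9214.42 / 11950.29 × 100 = 77.1062
Fisher = √(L × P) = √(76.9268 × 77.1062) = 77.0165

77.02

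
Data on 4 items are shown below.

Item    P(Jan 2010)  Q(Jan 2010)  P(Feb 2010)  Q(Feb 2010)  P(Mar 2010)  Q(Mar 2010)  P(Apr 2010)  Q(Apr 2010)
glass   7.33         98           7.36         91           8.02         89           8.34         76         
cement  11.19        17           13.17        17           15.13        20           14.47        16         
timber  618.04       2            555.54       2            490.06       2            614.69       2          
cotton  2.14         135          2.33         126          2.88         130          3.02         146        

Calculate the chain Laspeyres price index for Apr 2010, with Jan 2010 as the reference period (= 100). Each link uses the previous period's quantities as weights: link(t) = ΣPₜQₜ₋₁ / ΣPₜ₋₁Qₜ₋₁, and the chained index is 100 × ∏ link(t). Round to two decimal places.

Link Jan 2010→Feb 2010:
ΣP(Feb 2010)Q(Jan 2010) = 7.36×98 + 13.17×17 + 555.54×2 + 2.33×135 = 721.28 + 223.89 + 1111.08 + 314.55 = 2370.8
ΣP(Jan 2010)Q(Jan 2010) = 7.33×98 + 11.19×17 + 618.04×2 + 2.14×135 = 718.34 + 190.23 + 1236.08 + 288.9 = 2433.55
link = 2370.8/2433.55 = 0.974215
Link Feb 2010→Mar 2010:
ΣP(Mar 2010)Q(Feb 2010) = 8.02×91 + 15.13×17 + 490.06×2 + 2.88×126 = 729.82 + 257.21 + 980.12 + 362.88 = 2330.03
ΣP(Feb 2010)Q(Feb 2010) = 7.36×91 + 13.17×17 + 555.54×2 + 2.33×126 = 669.76 + 223.89 + 1111.08 + 293.58 = 2298.31
link = 2330.03/2298.31 = 1.013801
Link Mar 2010→Apr 2010:
ΣP(Apr 2010)Q(Mar 2010) = 8.34×89 + 14.47×20 + 614.69×2 + 3.02×130 = 742.26 + 289.4 + 1229.38 + 392.6 = 2653.64
ΣP(Mar 2010)Q(Mar 2010) = 8.02×89 + 15.13×20 + 490.06×2 + 2.88×130 = 713.78 + 302.6 + 980.12 + 374.4 = 2370.9
link = 2653.64/2370.9 = 1.119254
Chained index = 100 × 0.974215 × 1.013801 × 1.119254 = 110.5443

110.54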